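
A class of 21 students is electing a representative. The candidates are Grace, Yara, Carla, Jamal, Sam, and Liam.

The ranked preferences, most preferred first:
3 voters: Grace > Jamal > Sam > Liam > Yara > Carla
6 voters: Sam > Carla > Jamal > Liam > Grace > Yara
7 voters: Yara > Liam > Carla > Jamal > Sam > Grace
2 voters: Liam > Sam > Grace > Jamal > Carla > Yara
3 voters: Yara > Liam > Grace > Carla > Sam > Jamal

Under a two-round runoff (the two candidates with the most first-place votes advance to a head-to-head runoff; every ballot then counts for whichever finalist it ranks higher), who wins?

Sam

Round 1 first-place votes: Grace 3, Yara 10, Carla 0, Jamal 0, Sam 6, Liam 2. Yara and Sam advance.
Runoff: Yara is ranked above Sam on 10 ballots, Sam above Yara on 11.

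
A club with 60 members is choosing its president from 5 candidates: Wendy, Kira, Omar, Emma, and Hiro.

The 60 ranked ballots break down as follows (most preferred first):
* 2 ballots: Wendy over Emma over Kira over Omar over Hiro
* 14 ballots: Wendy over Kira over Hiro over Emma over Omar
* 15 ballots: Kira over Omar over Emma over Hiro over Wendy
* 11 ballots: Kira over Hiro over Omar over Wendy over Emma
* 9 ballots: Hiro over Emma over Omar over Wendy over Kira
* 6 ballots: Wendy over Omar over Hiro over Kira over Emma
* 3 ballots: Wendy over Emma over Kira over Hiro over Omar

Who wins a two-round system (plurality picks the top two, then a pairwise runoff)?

Round 1 first-place votes: Wendy 25, Kira 26, Omar 0, Emma 0, Hiro 9. Kira and Wendy advance.
Runoff: Kira is ranked above Wendy on 26 ballots, Wendy above Kira on 34.

Wendy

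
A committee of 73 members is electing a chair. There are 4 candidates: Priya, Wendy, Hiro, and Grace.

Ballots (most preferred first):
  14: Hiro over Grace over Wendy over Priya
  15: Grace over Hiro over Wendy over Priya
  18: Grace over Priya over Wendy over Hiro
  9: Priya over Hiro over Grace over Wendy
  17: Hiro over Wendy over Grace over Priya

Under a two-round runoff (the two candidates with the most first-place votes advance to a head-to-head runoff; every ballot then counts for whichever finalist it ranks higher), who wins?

Round 1 first-place votes: Priya 9, Wendy 0, Hiro 31, Grace 33. Grace and Hiro advance.
Runoff: Grace is ranked above Hiro on 33 ballots, Hiro above Grace on 40.

Hiro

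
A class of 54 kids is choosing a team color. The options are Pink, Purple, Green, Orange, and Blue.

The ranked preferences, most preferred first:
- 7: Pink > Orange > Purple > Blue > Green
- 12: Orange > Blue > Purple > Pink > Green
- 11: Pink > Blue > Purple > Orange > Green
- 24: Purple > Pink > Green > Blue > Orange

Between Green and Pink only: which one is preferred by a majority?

Green is ranked above Pink on 0 ballots; Pink above Green on 54.

Pink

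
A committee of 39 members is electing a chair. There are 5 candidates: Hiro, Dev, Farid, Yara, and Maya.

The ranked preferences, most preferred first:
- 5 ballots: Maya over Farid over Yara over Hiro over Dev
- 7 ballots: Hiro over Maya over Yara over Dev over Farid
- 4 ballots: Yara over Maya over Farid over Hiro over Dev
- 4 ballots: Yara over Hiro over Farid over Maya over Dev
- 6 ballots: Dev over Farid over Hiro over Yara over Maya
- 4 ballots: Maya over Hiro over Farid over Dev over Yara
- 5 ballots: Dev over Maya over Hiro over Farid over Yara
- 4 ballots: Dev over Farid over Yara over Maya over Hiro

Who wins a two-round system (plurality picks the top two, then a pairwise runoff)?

Round 1 first-place votes: Hiro 7, Dev 15, Farid 0, Yara 8, Maya 9. Dev and Maya advance.
Runoff: Dev is ranked above Maya on 15 ballots, Maya above Dev on 24.

Maya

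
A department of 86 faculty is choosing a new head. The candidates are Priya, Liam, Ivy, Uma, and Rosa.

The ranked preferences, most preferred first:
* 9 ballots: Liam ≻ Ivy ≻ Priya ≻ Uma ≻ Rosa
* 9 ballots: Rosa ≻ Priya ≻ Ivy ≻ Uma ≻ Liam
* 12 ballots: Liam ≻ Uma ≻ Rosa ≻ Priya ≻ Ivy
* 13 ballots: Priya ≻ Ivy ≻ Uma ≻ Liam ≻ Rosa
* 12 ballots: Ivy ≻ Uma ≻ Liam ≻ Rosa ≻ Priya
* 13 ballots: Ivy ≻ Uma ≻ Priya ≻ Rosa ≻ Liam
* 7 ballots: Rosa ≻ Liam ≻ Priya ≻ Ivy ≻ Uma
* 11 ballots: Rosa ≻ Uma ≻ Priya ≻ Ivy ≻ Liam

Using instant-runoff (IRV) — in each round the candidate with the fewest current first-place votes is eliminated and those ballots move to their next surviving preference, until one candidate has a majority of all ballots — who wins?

Round 1: Priya 13, Liam 21, Ivy 25, Uma 0, Rosa 27. Uma eliminated.
Round 2: Priya 13, Liam 21, Ivy 25, Rosa 27. Priya eliminated.
Round 3: Liam 21, Ivy 38, Rosa 27. Liam eliminated.
Round 4: Ivy 47, Rosa 39. Ivy has a majority (≥44).

Ivy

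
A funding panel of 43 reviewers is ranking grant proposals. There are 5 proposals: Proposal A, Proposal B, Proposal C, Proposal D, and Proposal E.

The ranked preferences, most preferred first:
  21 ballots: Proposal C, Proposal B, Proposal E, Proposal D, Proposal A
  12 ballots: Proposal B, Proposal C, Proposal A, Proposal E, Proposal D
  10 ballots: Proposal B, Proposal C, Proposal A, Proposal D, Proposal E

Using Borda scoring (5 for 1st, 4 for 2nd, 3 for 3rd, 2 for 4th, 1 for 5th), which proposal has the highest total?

Proposal A: 21×1 + 12×3 + 10×3 = 87
Proposal B: 21×4 + 12×5 + 10×5 = 194
Proposal C: 21×5 + 12×4 + 10×4 = 193
Proposal D: 21×2 + 12×1 + 10×2 = 74
Proposal E: 21×3 + 12×2 + 10×1 = 97

Proposal B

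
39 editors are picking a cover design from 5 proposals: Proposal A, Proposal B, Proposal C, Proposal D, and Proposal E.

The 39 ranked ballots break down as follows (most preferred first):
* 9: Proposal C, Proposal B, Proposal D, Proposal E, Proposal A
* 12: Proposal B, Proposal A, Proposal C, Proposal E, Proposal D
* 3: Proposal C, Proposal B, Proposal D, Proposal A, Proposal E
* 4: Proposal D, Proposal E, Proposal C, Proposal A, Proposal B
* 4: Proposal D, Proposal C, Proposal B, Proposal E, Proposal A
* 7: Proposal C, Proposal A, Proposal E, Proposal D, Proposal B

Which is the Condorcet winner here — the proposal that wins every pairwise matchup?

Proposal C

Proposal C vs Proposal A: 27–12
Proposal C vs Proposal B: 27–12
Proposal C vs Proposal D: 31–8
Proposal C vs Proposal E: 35–4
Proposal C beats every other proposal.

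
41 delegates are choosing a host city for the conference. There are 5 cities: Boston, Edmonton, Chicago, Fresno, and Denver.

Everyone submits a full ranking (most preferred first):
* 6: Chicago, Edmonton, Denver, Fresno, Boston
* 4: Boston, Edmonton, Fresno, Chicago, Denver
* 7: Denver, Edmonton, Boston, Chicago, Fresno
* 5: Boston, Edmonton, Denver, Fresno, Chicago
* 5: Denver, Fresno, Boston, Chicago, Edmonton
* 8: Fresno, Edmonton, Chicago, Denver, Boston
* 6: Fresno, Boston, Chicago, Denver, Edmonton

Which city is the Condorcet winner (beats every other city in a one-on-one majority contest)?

Edmonton vs Boston: 21–20
Edmonton vs Chicago: 24–17
Edmonton vs Fresno: 22–19
Edmonton vs Denver: 23–18
Edmonton beats every other city.

Edmonton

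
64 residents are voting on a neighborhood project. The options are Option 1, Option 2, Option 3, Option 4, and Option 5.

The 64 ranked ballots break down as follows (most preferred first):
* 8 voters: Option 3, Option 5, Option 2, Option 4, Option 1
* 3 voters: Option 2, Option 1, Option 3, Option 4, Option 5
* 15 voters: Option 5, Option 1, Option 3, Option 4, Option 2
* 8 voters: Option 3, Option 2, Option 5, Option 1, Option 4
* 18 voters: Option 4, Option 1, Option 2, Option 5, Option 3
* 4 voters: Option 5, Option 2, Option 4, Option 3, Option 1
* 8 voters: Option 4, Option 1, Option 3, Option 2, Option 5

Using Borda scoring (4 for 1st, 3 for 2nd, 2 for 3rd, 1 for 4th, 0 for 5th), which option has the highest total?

Option 1: 8×0 + 3×3 + 15×3 + 8×1 + 18×3 + 4×0 + 8×3 = 140
Option 2: 8×2 + 3×4 + 15×0 + 8×3 + 18×2 + 4×3 + 8×1 = 108
Option 3: 8×4 + 3×2 + 15×2 + 8×4 + 18×0 + 4×1 + 8×2 = 120
Option 4: 8×1 + 3×1 + 15×1 + 8×0 + 18×4 + 4×2 + 8×4 = 138
Option 5: 8×3 + 3×0 + 15×4 + 8×2 + 18×1 + 4×4 + 8×0 = 134

Option 1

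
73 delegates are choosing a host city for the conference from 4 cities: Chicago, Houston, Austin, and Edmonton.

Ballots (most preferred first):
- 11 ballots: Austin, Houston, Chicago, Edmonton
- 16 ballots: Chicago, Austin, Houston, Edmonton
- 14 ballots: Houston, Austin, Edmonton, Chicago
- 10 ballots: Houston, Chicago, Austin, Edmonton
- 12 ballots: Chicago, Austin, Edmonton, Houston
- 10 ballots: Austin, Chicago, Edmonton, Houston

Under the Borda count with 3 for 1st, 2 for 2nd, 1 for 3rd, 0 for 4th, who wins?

Chicago: 11×1 + 16×3 + 14×0 + 10×2 + 12×3 + 10×2 = 135
Houston: 11×2 + 16×1 + 14×3 + 10×3 + 12×0 + 10×0 = 110
Austin: 11×3 + 16×2 + 14×2 + 10×1 + 12×2 + 10×3 = 157
Edmonton: 11×0 + 16×0 + 14×1 + 10×0 + 12×1 + 10×1 = 36

Austin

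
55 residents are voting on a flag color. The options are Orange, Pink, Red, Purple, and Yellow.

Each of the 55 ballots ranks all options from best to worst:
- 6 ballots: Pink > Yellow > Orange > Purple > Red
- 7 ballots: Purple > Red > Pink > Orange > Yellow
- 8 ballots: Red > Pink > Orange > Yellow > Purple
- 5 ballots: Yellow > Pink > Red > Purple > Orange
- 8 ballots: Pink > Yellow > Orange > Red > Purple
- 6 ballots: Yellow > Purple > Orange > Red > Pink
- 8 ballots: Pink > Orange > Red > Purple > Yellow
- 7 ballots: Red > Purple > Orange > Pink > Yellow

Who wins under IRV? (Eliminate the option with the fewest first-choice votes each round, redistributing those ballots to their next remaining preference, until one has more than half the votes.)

Round 1: Orange 0, Pink 22, Red 15, Purple 7, Yellow 11. Orange eliminated.
Round 2: Pink 22, Red 15, Purple 7, Yellow 11. Purple eliminated.
Round 3: Pink 22, Red 22, Yellow 11. Yellow eliminated.
Round 4: Pink 27, Red 28. Red has a majority (≥28).

Red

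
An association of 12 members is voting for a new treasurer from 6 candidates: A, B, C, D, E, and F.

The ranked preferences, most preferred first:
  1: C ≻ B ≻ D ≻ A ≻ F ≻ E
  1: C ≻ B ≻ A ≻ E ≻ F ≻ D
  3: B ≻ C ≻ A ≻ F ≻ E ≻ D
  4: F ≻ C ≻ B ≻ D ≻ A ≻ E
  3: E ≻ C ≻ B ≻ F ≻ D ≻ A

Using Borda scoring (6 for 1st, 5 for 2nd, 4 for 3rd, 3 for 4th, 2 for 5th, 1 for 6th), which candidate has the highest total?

C

A: 1×3 + 1×4 + 3×4 + 4×2 + 3×1 = 30
B: 1×5 + 1×5 + 3×6 + 4×4 + 3×4 = 56
C: 1×6 + 1×6 + 3×5 + 4×5 + 3×5 = 62
D: 1×4 + 1×1 + 3×1 + 4×3 + 3×2 = 26
E: 1×1 + 1×3 + 3×2 + 4×1 + 3×6 = 32
F: 1×2 + 1×2 + 3×3 + 4×6 + 3×3 = 46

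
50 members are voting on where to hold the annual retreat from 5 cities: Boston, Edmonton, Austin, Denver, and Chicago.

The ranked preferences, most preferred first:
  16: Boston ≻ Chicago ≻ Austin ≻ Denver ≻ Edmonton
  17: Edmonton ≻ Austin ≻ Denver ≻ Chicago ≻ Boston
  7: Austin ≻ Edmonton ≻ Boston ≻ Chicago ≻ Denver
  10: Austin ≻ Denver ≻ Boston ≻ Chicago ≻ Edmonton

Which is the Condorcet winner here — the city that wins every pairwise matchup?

Austin vs Boston: 34–16
Austin vs Edmonton: 33–17
Austin vs Denver: 50–0
Austin vs Chicago: 34–16
Austin beats every other city.

Austin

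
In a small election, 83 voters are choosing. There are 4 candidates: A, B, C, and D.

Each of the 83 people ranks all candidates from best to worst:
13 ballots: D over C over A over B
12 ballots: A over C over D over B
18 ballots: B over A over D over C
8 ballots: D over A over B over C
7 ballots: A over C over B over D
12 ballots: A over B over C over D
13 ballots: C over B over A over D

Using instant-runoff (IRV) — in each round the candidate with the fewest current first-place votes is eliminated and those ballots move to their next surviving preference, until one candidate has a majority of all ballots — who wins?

A

Round 1: A 31, B 18, C 13, D 21. C eliminated.
Round 2: A 31, B 31, D 21. D eliminated.
Round 3: A 52, B 31. A has a majority (≥42).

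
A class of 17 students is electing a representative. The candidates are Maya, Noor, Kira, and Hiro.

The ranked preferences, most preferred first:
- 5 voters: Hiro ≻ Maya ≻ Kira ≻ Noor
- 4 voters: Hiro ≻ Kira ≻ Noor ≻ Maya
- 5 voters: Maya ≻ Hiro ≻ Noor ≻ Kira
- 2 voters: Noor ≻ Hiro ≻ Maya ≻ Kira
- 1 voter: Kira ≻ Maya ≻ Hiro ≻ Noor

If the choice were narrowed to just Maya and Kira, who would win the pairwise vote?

Maya

Maya is ranked above Kira on 12 ballots; Kira above Maya on 5.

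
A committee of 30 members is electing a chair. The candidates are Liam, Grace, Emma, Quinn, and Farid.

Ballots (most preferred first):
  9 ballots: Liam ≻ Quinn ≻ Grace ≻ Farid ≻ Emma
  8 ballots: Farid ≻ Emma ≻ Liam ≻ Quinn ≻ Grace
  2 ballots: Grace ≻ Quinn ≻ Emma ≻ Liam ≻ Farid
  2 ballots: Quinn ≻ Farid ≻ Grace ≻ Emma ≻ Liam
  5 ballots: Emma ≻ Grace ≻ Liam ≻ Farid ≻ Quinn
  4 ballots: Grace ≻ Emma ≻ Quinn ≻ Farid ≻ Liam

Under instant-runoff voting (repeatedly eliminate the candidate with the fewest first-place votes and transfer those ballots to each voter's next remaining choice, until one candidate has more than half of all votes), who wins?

Round 1: Liam 9, Grace 6, Emma 5, Quinn 2, Farid 8. Quinn eliminated.
Round 2: Liam 9, Grace 6, Emma 5, Farid 10. Emma eliminated.
Round 3: Liam 9, Grace 11, Farid 10. Liam eliminated.
Round 4: Grace 20, Farid 10. Grace has a majority (≥16).

Grace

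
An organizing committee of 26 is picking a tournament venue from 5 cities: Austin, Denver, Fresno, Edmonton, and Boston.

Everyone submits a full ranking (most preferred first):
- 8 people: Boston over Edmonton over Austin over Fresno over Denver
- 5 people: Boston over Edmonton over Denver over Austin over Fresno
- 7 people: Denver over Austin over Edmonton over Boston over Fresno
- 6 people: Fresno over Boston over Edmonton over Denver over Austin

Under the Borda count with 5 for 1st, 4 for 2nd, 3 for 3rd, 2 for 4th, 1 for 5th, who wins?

Boston

Austin: 8×3 + 5×2 + 7×4 + 6×1 = 68
Denver: 8×1 + 5×3 + 7×5 + 6×2 = 70
Fresno: 8×2 + 5×1 + 7×1 + 6×5 = 58
Edmonton: 8×4 + 5×4 + 7×3 + 6×3 = 91
Boston: 8×5 + 5×5 + 7×2 + 6×4 = 103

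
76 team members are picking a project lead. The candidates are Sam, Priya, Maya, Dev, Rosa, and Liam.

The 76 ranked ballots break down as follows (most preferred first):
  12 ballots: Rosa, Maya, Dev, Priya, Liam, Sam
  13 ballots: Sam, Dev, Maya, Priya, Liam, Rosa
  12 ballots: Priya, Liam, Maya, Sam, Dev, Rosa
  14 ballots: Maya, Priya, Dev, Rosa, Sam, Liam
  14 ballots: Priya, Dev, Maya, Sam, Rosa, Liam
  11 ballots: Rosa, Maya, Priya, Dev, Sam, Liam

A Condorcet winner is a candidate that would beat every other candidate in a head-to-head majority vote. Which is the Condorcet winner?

Maya vs Sam: 63–13
Maya vs Priya: 50–26
Maya vs Dev: 49–27
Maya vs Rosa: 53–23
Maya vs Liam: 64–12
Maya beats every other candidate.

Maya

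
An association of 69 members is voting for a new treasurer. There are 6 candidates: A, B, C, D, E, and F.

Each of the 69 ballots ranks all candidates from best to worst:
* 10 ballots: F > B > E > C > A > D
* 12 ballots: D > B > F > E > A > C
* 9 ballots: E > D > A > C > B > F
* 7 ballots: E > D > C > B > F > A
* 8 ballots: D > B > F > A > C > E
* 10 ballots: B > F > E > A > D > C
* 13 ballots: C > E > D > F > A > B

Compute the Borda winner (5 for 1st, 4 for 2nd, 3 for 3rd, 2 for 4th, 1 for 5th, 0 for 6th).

A: 10×1 + 12×1 + 9×3 + 7×0 + 8×2 + 10×2 + 13×1 = 98
B: 10×4 + 12×4 + 9×1 + 7×2 + 8×4 + 10×5 + 13×0 = 193
C: 10×2 + 12×0 + 9×2 + 7×3 + 8×1 + 10×0 + 13×5 = 132
D: 10×0 + 12×5 + 9×4 + 7×4 + 8×5 + 10×1 + 13×3 = 213
E: 10×3 + 12×2 + 9×5 + 7×5 + 8×0 + 10×3 + 13×4 = 216
F: 10×5 + 12×3 + 9×0 + 7×1 + 8×3 + 10×4 + 13×2 = 183

E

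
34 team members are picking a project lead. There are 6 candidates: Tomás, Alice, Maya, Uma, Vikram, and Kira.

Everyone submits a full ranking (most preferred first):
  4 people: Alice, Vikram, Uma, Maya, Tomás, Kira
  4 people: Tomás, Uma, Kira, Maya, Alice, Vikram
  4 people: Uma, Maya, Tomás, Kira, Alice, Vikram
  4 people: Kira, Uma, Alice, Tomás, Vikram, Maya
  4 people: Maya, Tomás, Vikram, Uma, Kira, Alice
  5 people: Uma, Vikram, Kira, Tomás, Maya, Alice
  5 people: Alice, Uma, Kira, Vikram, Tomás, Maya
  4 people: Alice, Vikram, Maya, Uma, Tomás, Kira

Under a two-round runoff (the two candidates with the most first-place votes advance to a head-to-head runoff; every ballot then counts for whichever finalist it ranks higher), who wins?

Round 1 first-place votes: Tomás 4, Alice 13, Maya 4, Uma 9, Vikram 0, Kira 4. Alice and Uma advance.
Runoff: Alice is ranked above Uma on 13 ballots, Uma above Alice on 21.

Uma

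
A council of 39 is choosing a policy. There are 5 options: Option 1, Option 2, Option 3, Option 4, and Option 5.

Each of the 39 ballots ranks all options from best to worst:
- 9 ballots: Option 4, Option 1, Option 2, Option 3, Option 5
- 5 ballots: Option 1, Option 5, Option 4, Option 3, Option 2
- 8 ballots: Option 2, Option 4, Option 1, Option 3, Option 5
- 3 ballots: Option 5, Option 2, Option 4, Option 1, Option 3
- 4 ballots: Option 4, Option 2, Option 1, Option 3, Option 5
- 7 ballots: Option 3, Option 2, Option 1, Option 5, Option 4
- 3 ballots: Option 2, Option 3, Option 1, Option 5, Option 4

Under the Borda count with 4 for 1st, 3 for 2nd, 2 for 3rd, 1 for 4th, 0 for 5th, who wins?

Option 2

Option 1: 9×3 + 5×4 + 8×2 + 3×1 + 4×2 + 7×2 + 3×2 = 94
Option 2: 9×2 + 5×0 + 8×4 + 3×3 + 4×3 + 7×3 + 3×4 = 104
Option 3: 9×1 + 5×1 + 8×1 + 3×0 + 4×1 + 7×4 + 3×3 = 63
Option 4: 9×4 + 5×2 + 8×3 + 3×2 + 4×4 + 7×0 + 3×0 = 92
Option 5: 9×0 + 5×3 + 8×0 + 3×4 + 4×0 + 7×1 + 3×1 = 37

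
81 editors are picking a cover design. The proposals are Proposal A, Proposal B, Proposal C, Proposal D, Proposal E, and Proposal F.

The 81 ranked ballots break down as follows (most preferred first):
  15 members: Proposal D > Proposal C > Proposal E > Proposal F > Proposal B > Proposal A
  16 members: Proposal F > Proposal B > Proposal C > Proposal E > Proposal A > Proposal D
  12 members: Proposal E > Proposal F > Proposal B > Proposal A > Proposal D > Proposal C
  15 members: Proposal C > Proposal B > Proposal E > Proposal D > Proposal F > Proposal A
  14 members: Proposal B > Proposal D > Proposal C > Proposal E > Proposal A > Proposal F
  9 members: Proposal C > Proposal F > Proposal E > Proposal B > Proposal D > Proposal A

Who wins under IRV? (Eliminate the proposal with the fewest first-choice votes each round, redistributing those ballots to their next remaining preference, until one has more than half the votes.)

Proposal D

Round 1: Proposal A 0, Proposal B 14, Proposal C 24, Proposal D 15, Proposal E 12, Proposal F 16. Proposal A eliminated.
Round 2: Proposal B 14, Proposal C 24, Proposal D 15, Proposal E 12, Proposal F 16. Proposal E eliminated.
Round 3: Proposal B 14, Proposal C 24, Proposal D 15, Proposal F 28. Proposal B eliminated.
Round 4: Proposal C 24, Proposal D 29, Proposal F 28. Proposal C eliminated.
Round 5: Proposal D 44, Proposal F 37. Proposal D has a majority (≥41).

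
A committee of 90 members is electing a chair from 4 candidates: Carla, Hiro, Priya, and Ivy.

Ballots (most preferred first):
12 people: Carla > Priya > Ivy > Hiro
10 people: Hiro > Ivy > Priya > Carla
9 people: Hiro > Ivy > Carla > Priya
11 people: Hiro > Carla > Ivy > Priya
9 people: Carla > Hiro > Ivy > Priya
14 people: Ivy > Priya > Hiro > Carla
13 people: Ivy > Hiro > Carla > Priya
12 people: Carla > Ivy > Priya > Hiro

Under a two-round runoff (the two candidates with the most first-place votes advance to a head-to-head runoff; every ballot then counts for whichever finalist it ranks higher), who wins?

Hiro

Round 1 first-place votes: Carla 33, Hiro 30, Priya 0, Ivy 27. Carla and Hiro advance.
Runoff: Carla is ranked above Hiro on 33 ballots, Hiro above Carla on 57.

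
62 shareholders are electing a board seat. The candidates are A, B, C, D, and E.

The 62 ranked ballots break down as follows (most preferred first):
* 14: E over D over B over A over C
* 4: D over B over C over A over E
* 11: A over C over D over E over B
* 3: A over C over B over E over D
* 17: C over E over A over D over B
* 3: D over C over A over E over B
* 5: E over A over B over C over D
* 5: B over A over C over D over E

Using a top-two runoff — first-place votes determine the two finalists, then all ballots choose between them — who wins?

C

Round 1 first-place votes: A 14, B 5, C 17, D 7, E 19. E and C advance.
Runoff: E is ranked above C on 19 ballots, C above E on 43.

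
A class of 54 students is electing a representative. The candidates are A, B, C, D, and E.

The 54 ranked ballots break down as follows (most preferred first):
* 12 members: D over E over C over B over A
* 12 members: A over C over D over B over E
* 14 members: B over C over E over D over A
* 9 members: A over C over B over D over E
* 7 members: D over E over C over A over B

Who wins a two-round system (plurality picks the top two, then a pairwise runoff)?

Round 1 first-place votes: A 21, B 14, C 0, D 19, E 0. A and D advance.
Runoff: A is ranked above D on 21 ballots, D above A on 33.

D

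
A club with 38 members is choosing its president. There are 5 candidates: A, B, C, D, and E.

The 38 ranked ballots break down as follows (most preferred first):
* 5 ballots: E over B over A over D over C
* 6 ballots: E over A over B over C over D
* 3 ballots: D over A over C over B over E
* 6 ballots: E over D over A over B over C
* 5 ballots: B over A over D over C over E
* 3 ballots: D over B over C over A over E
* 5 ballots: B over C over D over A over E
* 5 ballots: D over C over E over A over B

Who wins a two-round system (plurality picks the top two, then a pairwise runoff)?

D

Round 1 first-place votes: A 0, B 10, C 0, D 11, E 17. E and D advance.
Runoff: E is ranked above D on 17 ballots, D above E on 21.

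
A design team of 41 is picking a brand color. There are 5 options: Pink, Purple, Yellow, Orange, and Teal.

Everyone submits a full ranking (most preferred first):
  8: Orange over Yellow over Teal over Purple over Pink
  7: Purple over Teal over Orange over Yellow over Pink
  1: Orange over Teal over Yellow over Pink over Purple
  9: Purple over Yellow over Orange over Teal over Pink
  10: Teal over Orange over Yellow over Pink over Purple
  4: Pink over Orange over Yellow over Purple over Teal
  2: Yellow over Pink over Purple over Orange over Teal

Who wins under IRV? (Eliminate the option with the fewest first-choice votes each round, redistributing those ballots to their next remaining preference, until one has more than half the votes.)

Round 1: Pink 4, Purple 16, Yellow 2, Orange 9, Teal 10. Yellow eliminated.
Round 2: Pink 6, Purple 16, Orange 9, Teal 10. Pink eliminated.
Round 3: Purple 18, Orange 13, Teal 10. Teal eliminated.
Round 4: Purple 18, Orange 23. Orange has a majority (≥21).

Orange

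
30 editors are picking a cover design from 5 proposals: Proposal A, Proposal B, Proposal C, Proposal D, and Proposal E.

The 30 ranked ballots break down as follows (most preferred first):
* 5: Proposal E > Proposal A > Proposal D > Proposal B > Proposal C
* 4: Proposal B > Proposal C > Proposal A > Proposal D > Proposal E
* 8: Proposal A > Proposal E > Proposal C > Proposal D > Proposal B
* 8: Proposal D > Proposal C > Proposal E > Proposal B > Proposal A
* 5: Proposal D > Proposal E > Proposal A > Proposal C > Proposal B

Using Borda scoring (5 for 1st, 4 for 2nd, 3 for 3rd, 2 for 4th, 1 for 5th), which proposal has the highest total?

Proposal E

Proposal A: 5×4 + 4×3 + 8×5 + 8×1 + 5×3 = 95
Proposal B: 5×2 + 4×5 + 8×1 + 8×2 + 5×1 = 59
Proposal C: 5×1 + 4×4 + 8×3 + 8×4 + 5×2 = 87
Proposal D: 5×3 + 4×2 + 8×2 + 8×5 + 5×5 = 104
Proposal E: 5×5 + 4×1 + 8×4 + 8×3 + 5×4 = 105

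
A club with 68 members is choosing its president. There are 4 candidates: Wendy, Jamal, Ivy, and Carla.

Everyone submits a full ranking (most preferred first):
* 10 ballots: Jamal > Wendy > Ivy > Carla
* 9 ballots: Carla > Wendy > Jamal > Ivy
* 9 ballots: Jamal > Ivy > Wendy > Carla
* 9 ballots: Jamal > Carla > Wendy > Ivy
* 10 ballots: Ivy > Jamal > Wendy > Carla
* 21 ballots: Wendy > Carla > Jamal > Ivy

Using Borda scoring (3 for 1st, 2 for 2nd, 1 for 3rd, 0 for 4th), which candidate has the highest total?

Wendy: 10×2 + 9×2 + 9×1 + 9×1 + 10×1 + 21×3 = 129
Jamal: 10×3 + 9×1 + 9×3 + 9×3 + 10×2 + 21×1 = 134
Ivy: 10×1 + 9×0 + 9×2 + 9×0 + 10×3 + 21×0 = 58
Carla: 10×0 + 9×3 + 9×0 + 9×2 + 10×0 + 21×2 = 87

Jamal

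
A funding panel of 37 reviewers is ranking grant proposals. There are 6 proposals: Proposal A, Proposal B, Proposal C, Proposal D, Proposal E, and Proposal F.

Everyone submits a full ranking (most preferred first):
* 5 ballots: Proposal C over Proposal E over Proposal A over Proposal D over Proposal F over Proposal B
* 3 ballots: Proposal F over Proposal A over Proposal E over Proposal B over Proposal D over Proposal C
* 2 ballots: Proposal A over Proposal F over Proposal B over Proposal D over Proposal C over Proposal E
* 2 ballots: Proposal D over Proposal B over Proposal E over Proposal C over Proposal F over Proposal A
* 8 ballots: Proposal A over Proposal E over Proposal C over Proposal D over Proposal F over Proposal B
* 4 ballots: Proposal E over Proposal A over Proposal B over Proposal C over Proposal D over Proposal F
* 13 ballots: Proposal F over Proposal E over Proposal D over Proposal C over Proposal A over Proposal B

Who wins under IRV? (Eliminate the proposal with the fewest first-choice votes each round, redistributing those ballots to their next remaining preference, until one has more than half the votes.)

Round 1: Proposal A 10, Proposal B 0, Proposal C 5, Proposal D 2, Proposal E 4, Proposal F 16. Proposal B eliminated.
Round 2: Proposal A 10, Proposal C 5, Proposal D 2, Proposal E 4, Proposal F 16. Proposal D eliminated.
Round 3: Proposal A 10, Proposal C 5, Proposal E 6, Proposal F 16. Proposal C eliminated.
Round 4: Proposal A 10, Proposal E 11, Proposal F 16. Proposal A eliminated.
Round 5: Proposal E 19, Proposal F 18. Proposal E has a majority (≥19).

Proposal E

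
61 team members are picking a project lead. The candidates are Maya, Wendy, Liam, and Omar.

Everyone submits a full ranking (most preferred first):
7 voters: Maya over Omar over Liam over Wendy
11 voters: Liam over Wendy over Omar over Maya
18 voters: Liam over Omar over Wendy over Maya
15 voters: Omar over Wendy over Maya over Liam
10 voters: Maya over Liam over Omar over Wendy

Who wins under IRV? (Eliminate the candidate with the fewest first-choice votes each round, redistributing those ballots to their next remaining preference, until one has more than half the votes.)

Maya

Round 1: Maya 17, Wendy 0, Liam 29, Omar 15. Wendy eliminated.
Round 2: Maya 17, Liam 29, Omar 15. Omar eliminated.
Round 3: Maya 32, Liam 29. Maya has a majority (≥31).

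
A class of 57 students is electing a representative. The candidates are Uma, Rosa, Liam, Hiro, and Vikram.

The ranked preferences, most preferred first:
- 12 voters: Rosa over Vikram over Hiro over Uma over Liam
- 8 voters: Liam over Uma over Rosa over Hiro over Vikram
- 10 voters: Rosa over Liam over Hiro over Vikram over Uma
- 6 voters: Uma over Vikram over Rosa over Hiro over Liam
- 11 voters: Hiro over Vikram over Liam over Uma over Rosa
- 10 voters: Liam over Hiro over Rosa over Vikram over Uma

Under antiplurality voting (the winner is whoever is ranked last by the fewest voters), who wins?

Hiro

Last-place votes: Uma 20, Rosa 11, Liam 18, Hiro 0, Vikram 8.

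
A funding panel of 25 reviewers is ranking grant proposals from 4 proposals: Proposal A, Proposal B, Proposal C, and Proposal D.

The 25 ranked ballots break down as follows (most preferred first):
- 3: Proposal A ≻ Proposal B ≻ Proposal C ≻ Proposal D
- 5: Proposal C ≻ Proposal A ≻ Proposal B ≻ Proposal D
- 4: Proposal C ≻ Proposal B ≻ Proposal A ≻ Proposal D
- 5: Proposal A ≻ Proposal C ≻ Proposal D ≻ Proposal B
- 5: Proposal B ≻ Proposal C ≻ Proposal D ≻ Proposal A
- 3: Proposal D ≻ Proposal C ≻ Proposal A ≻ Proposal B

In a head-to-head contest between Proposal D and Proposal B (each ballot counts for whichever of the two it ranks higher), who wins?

Proposal B

Proposal D is ranked above Proposal B on 8 ballots; Proposal B above Proposal D on 17.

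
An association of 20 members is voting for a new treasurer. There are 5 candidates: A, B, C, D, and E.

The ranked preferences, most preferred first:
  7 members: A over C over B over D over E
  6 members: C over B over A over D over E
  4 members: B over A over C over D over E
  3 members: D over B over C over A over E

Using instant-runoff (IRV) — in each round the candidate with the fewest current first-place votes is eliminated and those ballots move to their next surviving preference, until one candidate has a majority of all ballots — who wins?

B

Round 1: A 7, B 4, C 6, D 3, E 0. E eliminated.
Round 2: A 7, B 4, C 6, D 3. D eliminated.
Round 3: A 7, B 7, C 6. C eliminated.
Round 4: A 7, B 13. B has a majority (≥11).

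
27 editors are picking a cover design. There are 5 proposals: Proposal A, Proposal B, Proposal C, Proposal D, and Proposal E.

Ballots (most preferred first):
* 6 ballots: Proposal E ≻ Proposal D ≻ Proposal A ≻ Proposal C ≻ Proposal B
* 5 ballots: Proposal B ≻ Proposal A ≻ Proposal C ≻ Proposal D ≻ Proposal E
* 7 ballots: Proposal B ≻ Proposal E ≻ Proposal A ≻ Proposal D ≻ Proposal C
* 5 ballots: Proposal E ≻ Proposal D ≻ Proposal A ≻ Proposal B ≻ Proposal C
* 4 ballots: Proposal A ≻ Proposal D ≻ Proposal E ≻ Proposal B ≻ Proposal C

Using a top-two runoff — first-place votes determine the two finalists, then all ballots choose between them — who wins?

Proposal E

Round 1 first-place votes: Proposal A 4, Proposal B 12, Proposal C 0, Proposal D 0, Proposal E 11. Proposal B and Proposal E advance.
Runoff: Proposal B is ranked above Proposal E on 12 ballots, Proposal E above Proposal B on 15.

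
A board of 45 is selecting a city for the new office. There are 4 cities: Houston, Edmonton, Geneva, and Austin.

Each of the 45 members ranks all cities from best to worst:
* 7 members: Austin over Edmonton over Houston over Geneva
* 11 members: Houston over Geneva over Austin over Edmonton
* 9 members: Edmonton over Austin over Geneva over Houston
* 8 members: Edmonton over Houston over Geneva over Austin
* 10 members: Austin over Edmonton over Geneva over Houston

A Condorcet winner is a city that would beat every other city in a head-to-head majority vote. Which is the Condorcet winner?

Austin vs Houston: 26–19
Austin vs Edmonton: 28–17
Austin vs Geneva: 26–19
Austin beats every other city.

Austin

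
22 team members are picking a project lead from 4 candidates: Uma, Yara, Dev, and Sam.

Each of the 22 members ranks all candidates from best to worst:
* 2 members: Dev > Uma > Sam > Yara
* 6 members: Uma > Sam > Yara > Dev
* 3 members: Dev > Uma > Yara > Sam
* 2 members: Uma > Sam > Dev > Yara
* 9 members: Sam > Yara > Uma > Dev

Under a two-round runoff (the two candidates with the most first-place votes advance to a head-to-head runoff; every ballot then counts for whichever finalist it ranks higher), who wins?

Uma

Round 1 first-place votes: Uma 8, Yara 0, Dev 5, Sam 9. Sam and Uma advance.
Runoff: Sam is ranked above Uma on 9 ballots, Uma above Sam on 13.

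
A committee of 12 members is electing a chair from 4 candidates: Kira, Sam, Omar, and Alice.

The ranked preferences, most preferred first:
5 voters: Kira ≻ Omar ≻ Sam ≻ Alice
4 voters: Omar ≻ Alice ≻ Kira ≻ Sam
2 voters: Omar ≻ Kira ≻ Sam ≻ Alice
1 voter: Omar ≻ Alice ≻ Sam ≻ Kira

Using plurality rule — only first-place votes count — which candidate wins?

Omar

First-place votes: Kira 5, Sam 0, Omar 7, Alice 0.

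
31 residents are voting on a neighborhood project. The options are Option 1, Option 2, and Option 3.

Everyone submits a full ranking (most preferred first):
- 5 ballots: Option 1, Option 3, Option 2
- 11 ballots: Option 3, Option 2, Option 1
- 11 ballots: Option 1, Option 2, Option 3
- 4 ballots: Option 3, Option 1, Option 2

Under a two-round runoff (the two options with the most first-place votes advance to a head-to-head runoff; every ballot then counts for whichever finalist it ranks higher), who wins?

Option 1

Round 1 first-place votes: Option 1 16, Option 2 0, Option 3 15. Option 1 and Option 3 advance.
Runoff: Option 1 is ranked above Option 3 on 16 ballots, Option 3 above Option 1 on 15.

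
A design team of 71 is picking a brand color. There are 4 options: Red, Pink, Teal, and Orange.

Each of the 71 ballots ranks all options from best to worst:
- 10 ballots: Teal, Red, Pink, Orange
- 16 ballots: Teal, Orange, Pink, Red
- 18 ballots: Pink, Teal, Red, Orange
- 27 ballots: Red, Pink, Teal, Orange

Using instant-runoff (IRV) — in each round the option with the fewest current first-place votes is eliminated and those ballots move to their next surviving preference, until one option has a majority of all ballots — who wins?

Round 1: Red 27, Pink 18, Teal 26, Orange 0. Orange eliminated.
Round 2: Red 27, Pink 18, Teal 26. Pink eliminated.
Round 3: Red 27, Teal 44. Teal has a majority (≥36).

Teal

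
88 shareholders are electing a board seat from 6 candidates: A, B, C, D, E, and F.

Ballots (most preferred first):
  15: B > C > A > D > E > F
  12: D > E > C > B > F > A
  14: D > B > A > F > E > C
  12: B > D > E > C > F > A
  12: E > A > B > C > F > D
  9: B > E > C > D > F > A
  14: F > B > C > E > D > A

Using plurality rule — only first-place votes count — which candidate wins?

B

First-place votes: A 0, B 36, C 0, D 26, E 12, F 14.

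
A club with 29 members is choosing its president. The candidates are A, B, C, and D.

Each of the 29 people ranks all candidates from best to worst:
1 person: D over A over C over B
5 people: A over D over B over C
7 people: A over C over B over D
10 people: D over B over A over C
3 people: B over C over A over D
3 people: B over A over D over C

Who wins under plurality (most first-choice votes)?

First-place votes: A 12, B 6, C 0, D 11.

A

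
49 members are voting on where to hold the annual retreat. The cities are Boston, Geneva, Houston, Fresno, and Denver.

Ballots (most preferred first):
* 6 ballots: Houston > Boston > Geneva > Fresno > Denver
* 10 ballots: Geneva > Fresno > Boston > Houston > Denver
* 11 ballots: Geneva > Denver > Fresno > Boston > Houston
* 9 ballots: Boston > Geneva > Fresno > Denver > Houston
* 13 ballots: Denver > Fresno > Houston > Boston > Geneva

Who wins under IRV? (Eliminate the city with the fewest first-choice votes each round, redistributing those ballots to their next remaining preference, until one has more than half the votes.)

Round 1: Boston 9, Geneva 21, Houston 6, Fresno 0, Denver 13. Fresno eliminated.
Round 2: Boston 9, Geneva 21, Houston 6, Denver 13. Houston eliminated.
Round 3: Boston 15, Geneva 21, Denver 13. Denver eliminated.
Round 4: Boston 28, Geneva 21. Boston has a majority (≥25).

Boston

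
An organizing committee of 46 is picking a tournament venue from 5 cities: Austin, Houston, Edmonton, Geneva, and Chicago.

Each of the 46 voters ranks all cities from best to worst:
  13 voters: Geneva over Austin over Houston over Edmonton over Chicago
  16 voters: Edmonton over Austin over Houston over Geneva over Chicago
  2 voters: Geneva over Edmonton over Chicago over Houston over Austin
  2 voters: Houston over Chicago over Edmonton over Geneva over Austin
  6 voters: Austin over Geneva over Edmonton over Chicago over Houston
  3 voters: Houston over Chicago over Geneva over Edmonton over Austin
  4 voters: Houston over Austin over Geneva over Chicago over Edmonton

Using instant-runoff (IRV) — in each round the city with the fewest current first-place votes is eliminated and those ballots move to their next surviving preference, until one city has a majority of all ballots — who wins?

Geneva

Round 1: Austin 6, Houston 9, Edmonton 16, Geneva 15, Chicago 0. Chicago eliminated.
Round 2: Austin 6, Houston 9, Edmonton 16, Geneva 15. Austin eliminated.
Round 3: Houston 9, Edmonton 16, Geneva 21. Houston eliminated.
Round 4: Edmonton 18, Geneva 28. Geneva has a majority (≥24).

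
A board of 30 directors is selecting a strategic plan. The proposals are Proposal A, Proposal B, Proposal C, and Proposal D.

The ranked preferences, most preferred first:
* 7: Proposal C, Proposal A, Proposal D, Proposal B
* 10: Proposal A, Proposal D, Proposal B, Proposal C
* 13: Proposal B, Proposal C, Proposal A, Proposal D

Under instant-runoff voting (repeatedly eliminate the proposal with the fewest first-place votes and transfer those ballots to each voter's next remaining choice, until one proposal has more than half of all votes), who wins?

Proposal A

Round 1: Proposal A 10, Proposal B 13, Proposal C 7, Proposal D 0. Proposal D eliminated.
Round 2: Proposal A 10, Proposal B 13, Proposal C 7. Proposal C eliminated.
Round 3: Proposal A 17, Proposal B 13. Proposal A has a majority (≥16).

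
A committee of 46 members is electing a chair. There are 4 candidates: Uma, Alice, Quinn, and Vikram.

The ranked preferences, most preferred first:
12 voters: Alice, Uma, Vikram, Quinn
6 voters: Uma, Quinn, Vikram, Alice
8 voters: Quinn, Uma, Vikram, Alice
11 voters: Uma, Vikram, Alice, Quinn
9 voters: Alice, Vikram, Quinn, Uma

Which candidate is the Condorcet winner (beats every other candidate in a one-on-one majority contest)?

Uma

Uma vs Alice: 25–21
Uma vs Quinn: 29–17
Uma vs Vikram: 37–9
Uma beats every other candidate.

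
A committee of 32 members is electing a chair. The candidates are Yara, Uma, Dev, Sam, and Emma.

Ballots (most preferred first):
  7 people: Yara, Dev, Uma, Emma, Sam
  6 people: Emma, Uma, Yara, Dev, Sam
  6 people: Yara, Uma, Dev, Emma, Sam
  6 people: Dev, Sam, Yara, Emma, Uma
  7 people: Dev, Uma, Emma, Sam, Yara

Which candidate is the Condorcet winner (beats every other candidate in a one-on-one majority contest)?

Yara vs Uma: 19–13
Yara vs Dev: 19–13
Yara vs Sam: 19–13
Yara vs Emma: 19–13
Yara beats every other candidate.

Yara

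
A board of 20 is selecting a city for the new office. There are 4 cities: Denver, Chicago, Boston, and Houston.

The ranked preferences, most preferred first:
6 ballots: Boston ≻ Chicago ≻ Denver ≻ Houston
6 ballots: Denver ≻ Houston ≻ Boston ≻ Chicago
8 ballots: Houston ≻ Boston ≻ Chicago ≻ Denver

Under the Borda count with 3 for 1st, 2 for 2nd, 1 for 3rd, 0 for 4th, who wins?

Boston

Denver: 6×1 + 6×3 + 8×0 = 24
Chicago: 6×2 + 6×0 + 8×1 = 20
Boston: 6×3 + 6×1 + 8×2 = 40
Houston: 6×0 + 6×2 + 8×3 = 36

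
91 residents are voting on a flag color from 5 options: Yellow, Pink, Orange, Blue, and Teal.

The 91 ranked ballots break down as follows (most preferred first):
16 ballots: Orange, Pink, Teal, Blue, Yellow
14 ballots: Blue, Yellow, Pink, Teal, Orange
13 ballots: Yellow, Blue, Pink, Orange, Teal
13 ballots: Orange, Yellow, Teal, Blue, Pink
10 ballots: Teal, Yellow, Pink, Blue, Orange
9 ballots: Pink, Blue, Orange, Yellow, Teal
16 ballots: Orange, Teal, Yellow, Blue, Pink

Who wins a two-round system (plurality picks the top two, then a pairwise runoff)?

Round 1 first-place votes: Yellow 13, Pink 9, Orange 45, Blue 14, Teal 10. Orange and Blue advance.
Runoff: Orange is ranked above Blue on 45 ballots, Blue above Orange on 46.

Blue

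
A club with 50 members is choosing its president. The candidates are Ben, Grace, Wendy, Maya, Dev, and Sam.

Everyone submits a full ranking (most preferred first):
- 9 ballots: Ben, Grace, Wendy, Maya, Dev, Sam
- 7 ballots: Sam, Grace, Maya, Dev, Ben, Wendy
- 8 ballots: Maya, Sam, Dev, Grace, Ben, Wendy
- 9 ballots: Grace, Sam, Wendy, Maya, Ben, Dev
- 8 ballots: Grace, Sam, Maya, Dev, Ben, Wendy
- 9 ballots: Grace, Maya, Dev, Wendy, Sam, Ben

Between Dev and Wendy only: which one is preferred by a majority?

Dev

Dev is ranked above Wendy on 32 ballots; Wendy above Dev on 18.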